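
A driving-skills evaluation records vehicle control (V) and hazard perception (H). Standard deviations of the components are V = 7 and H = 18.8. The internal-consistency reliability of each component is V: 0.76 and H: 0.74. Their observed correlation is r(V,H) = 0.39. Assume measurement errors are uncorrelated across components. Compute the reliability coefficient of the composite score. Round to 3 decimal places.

0.795

Var(V+H) = 7² + 18.8² + 2·[7·18.8·0.39] = 402.44 + 102.648 = 505.088.
Under uncorrelated errors the observed covariances equal the true-score covariances, so only the own-variance terms attenuate.
True-score variance = [7²·0.76 + 18.8²·0.74] + 102.648 = 298.786 + 102.648 = 401.434.
Reliability = 401.434 / 505.088 = 0.795.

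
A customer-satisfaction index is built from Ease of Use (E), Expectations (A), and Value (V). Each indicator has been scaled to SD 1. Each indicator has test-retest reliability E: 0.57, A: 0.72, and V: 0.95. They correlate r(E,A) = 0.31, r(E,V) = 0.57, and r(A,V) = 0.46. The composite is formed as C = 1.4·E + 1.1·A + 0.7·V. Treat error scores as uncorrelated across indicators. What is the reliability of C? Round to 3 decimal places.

Var(C) = 1.4² + 1.1² + 0.7² + 2·[1.54·0.31 + 0.98·0.57 + 0.77·0.46] = 3.66 + 2.7804 = 6.4404.
With uncorrelated errors the cross-covariances are all true-score covariance, so they carry over unchanged; only the diagonal terms shrink to ρᵢσᵢ².
True-score variance = [1.4²·0.57 + 1.1²·0.72 + 0.7²·0.95] + 2.7804 = 2.4539 + 2.7804 = 5.2343.
Reliability = 5.2343 / 6.4404 = 0.813.

0.813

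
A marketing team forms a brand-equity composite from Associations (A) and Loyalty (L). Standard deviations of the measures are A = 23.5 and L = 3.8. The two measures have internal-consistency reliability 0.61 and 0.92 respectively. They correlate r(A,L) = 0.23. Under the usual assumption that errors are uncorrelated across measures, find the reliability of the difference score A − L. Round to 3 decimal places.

Var(A−L) = 23.5² + 3.8² − 2·23.5·3.8·0.23 = 566.69 − 41.078 = 525.612.
With uncorrelated errors the cross-covariances are all true-score covariance, so they carry over unchanged; only the diagonal terms shrink to ρᵢσᵢ².
True-score variance = [23.5²·0.61 + 3.8²·0.92] − 41.078 = 350.157 − 41.078 = 309.079.
Reliability = 309.079 / 525.612 = 0.588.

0.588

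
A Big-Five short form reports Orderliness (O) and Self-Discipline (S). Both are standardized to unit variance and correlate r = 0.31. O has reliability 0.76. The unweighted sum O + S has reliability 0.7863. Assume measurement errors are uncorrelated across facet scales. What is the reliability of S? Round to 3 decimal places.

0.680

Var(O+S) = 2 + 2·0.31 = 2.620.
True-score variance = ρ_O + ρ_S + 2·0.31, so 0.7863 = (0.76 + ρ_S + 0.62) / 2.620.
ρ_S = 0.7863·2.620 − 0.76 − 0.62 = 0.680.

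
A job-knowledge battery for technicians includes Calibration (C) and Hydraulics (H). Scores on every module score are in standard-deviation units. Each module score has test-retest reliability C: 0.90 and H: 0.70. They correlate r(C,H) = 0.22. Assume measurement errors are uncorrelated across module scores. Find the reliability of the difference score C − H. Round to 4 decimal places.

Var(C−H) = 1 + 1 − 2·0.22 = 2 − 0.44 = 1.56.
Because errors are independent across components, Cov(Tᵢ,Tⱼ) = Cov(Xᵢ,Xⱼ); the off-diagonal part of the true-score variance is the same as above.
True-score variance = [0.90 + 0.70] − 0.44 = 1.6 − 0.44 = 1.16.
Reliability = 1.16 / 1.56 = 0.7436.

0.7436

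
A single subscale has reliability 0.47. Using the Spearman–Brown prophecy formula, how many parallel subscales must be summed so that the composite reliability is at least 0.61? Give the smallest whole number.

k ≥ ρ*(1−ρ₁)/(ρ₁(1−ρ*)) = 0.61·0.53 / (0.47·0.39) = 1.764.
Smallest integer k = 2.

2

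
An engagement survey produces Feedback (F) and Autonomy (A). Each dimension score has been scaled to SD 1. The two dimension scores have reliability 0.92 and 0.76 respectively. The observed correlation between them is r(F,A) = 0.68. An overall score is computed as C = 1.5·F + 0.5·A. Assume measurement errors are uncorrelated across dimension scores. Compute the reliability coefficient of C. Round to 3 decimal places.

Var(C) = 1.5² + 0.5² + 2·[0.75·0.68] = 2.5 + 1.02 = 3.52.
Under uncorrelated errors the observed covariances equal the true-score covariances, so only the own-variance terms attenuate.
True-score variance = [1.5²·0.92 + 0.5²·0.76] + 1.02 = 2.26 + 1.02 = 3.28.
Reliability = 3.28 / 3.52 = 0.932.

0.932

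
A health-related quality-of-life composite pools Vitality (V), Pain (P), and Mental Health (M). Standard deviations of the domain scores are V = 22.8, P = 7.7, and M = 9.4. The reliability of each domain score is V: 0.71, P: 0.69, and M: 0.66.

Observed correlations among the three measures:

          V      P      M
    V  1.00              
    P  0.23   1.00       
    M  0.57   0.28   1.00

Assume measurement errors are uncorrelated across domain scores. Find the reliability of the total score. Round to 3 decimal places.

0.807

Var(V+P+M) = 22.8² + 7.7² + 9.4² + 2·[22.8·7.7·0.23 + 22.8·9.4·0.57 + 7.7·9.4·0.28] = 667.49 + 365.615 = 1033.11.
With uncorrelated errors the cross-covariances are all true-score covariance, so they carry over unchanged; only the diagonal terms shrink to ρᵢσᵢ².
True-score variance = [22.8²·0.71 + 7.7²·0.69 + 9.4²·0.66] + 365.615 = 468.314 + 365.615 = 833.929.
Reliability = 833.929 / 1033.11 = 0.807.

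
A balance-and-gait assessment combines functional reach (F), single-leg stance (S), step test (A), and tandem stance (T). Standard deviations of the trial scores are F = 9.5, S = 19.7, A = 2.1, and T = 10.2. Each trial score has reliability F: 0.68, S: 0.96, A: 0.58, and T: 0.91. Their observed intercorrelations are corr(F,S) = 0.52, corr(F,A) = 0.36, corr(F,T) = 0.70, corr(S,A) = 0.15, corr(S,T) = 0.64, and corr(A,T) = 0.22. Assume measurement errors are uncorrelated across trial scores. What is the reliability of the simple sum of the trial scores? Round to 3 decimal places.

Var(F+S+A+T) = 9.5² + 19.7² + 2.1² + 10.2² + 2·[9.5·19.7·0.52 + 9.5·2.1·0.36 + 9.5·10.2·0.70 + 19.7·2.1·0.15 + 19.7·10.2·0.64 + 2.1·10.2·0.22] = 586.79 + 623.699 = 1210.49.
Under uncorrelated errors the observed covariances equal the true-score covariances, so only the own-variance terms attenuate.
True-score variance = [9.5²·0.68 + 19.7²·0.96 + 2.1²·0.58 + 10.2²·0.91] + 623.699 = 531.171 + 623.699 = 1154.87.
Reliability = 1154.87 / 1210.49 = 0.954.

0.954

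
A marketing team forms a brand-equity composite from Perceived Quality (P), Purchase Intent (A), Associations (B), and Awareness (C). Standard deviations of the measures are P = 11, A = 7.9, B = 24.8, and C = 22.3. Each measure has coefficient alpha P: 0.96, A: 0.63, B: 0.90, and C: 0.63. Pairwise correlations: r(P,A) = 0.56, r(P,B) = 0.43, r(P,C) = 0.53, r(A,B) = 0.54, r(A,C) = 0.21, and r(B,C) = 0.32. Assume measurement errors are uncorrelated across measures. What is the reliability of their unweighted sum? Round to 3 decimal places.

Var(P+A+B+C) = 11² + 7.9² + 24.8² + 22.3² + 2·[11·7.9·0.56 + 11·24.8·0.43 + 11·22.3·0.53 + 7.9·24.8·0.54 + 7.9·22.3·0.21 + 24.8·22.3·0.32] = 1295.74 + 1231.48 = 2527.22.
With uncorrelated errors the cross-covariances are all true-score covariance, so they carry over unchanged; only the diagonal terms shrink to ρᵢσᵢ².
True-score variance = [11²·0.96 + 7.9²·0.63 + 24.8²·0.90 + 22.3²·0.63] + 1231.48 = 1022.31 + 1231.48 = 2253.79.
Reliability = 2253.79 / 2527.22 = 0.892.

0.892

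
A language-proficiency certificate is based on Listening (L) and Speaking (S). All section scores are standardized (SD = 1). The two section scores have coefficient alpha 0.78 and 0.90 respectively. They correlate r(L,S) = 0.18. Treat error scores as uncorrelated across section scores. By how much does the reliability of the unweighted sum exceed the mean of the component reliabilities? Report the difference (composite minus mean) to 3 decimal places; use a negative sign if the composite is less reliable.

Var(sum) = 2 + 0.36 = 2.36; true-score variance = 1.68 + 0.36 = 2.04; composite reliability = 0.8644.
Mean component reliability = 0.8400.
Difference = 0.8644 − 0.8400 = 0.024.

0.024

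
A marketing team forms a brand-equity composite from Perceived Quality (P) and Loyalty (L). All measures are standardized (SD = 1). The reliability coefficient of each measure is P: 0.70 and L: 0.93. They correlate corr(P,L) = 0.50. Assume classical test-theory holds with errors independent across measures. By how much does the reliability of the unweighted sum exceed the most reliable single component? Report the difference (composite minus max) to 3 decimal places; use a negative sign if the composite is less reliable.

Var(sum) = 2 + 1 = 3; true-score variance = 1.63 + 1 = 2.63; composite reliability = 0.8767.
Max component reliability = 0.9300.
Difference = 0.8767 − 0.9300 = -0.053.

-0.053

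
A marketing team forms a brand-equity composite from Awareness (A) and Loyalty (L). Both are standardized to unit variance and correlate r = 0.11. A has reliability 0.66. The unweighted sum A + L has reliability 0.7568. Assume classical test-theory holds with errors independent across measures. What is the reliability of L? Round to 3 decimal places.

0.800

Var(A+L) = 2 + 2·0.11 = 2.220.
True-score variance = ρ_A + ρ_L + 2·0.11, so 0.7568 = (0.66 + ρ_L + 0.22) / 2.220.
ρ_L = 0.7568·2.220 − 0.66 − 0.22 = 0.800.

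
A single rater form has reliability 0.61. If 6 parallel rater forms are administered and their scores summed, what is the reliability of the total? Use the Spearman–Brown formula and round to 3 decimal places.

ρ_k = kρ / (1 + (k−1)ρ) = 6·0.61 / (1 + 5·0.61) = 3.660 / 4.050 = 0.904.

0.904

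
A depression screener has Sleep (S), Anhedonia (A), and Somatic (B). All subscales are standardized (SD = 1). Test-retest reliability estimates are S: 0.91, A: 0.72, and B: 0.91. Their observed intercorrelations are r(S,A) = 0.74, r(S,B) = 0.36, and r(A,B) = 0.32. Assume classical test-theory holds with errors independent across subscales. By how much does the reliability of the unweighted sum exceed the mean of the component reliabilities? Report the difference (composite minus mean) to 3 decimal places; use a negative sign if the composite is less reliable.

Var(sum) = 3 + 2.84 = 5.84; true-score variance = 2.54 + 2.84 = 5.38; composite reliability = 0.9212.
Mean component reliability = 0.8467.
Difference = 0.9212 − 0.8467 = 0.075.

0.075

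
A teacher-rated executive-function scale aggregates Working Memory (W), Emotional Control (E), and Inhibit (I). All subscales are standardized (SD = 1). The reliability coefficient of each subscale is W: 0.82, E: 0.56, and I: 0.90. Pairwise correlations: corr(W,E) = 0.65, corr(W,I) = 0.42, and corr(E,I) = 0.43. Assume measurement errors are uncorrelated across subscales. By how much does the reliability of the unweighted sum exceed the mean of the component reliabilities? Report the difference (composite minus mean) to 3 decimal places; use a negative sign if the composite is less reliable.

0.120

Var(sum) = 3 + 3 = 6; true-score variance = 2.28 + 3 = 5.28; composite reliability = 0.8800.
Mean component reliability = 0.7600.
Difference = 0.8800 − 0.7600 = 0.120.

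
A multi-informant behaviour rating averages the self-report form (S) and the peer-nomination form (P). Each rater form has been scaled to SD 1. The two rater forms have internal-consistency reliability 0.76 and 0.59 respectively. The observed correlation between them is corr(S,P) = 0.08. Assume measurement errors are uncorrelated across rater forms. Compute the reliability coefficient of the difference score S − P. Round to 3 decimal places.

0.647

Var(S−P) = 1 + 1 − 2·0.08 = 2 − 0.16 = 1.84.
Under uncorrelated errors the observed covariances equal the true-score covariances, so only the own-variance terms attenuate.
True-score variance = [0.76 + 0.59] − 0.16 = 1.35 − 0.16 = 1.19.
Reliability = 1.19 / 1.84 = 0.647.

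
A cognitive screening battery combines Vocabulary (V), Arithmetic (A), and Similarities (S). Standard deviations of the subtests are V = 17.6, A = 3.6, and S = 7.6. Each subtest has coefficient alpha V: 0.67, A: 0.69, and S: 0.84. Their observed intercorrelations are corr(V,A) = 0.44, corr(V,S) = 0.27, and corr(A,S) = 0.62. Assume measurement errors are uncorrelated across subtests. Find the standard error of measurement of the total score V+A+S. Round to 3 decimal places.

Var(total) = 380.48 + 161.914 = 542.394.
True-score variance = 265 + 161.914 = 426.914, so reliability = 0.7871.
Error variance = 542.394 − 426.914 = 115.48; SEM = √115.48 = 10.746.

10.746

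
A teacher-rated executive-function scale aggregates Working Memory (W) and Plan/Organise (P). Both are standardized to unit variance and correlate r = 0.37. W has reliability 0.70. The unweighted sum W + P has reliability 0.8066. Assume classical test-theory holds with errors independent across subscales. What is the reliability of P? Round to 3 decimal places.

Var(W+P) = 2 + 2·0.37 = 2.740.
True-score variance = ρ_W + ρ_P + 2·0.37, so 0.8066 = (0.70 + ρ_P + 0.74) / 2.740.
ρ_P = 0.8066·2.740 − 0.70 − 0.74 = 0.770.

0.770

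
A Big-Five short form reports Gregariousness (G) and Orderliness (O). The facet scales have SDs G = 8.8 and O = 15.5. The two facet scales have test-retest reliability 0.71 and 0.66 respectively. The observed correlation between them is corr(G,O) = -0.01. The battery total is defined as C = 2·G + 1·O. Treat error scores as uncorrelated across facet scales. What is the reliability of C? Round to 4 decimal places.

Var(C) = 2²·8.8² + 15.5² + 2·[2·8.8·15.5·(-0.01)] = 550.01 − 5.456 = 544.554.
Under uncorrelated errors the observed covariances equal the true-score covariances, so only the own-variance terms attenuate.
True-score variance = [2²·8.8²·0.71 + 15.5²·0.66] − 5.456 = 378.495 − 5.456 = 373.039.
Reliability = 373.039 / 544.554 = 0.6850.

0.6850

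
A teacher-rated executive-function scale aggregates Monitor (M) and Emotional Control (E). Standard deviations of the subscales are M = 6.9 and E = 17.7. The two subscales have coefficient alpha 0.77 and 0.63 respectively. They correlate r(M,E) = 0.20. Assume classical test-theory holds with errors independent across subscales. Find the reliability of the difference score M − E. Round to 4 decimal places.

0.5934

Var(M−E) = 6.9² + 17.7² − 2·6.9·17.7·0.20 = 360.9 − 48.852 = 312.048.
With uncorrelated errors the cross-covariances are all true-score covariance, so they carry over unchanged; only the diagonal terms shrink to ρᵢσᵢ².
True-score variance = [6.9²·0.77 + 17.7²·0.63] − 48.852 = 234.032 − 48.852 = 185.18.
Reliability = 185.18 / 312.048 = 0.5934.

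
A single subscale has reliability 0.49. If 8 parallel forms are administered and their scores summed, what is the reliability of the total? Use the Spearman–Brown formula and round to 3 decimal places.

0.885

ρ_k = kρ / (1 + (k−1)ρ) = 8·0.49 / (1 + 7·0.49) = 3.920 / 4.430 = 0.885.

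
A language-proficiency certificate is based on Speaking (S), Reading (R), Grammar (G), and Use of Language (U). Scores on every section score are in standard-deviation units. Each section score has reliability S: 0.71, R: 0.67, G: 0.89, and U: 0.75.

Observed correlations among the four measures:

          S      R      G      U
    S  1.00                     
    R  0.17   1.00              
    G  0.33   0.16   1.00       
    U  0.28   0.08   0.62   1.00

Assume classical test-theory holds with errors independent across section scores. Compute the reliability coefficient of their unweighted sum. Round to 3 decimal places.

0.865

Var(S+R+G+U) = 4 + 2·[0.17 + 0.33 + 0.28 + 0.16 + 0.08 + 0.62] = 4 + 3.28 = 7.28.
With uncorrelated errors the cross-covariances are all true-score covariance, so they carry over unchanged; only the diagonal terms shrink to ρᵢσᵢ².
True-score variance = [0.71 + 0.67 + 0.89 + 0.75] + 3.28 = 3.02 + 3.28 = 6.3.
Reliability = 6.3 / 7.28 = 0.865.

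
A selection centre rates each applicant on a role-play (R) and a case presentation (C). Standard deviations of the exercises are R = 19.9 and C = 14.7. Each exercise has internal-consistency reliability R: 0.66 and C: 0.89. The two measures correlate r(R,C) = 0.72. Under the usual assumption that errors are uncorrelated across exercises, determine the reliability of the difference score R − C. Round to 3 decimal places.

Var(R−C) = 19.9² + 14.7² − 2·19.9·14.7·0.72 = 612.1 − 421.243 = 190.857.
Because errors are independent across components, Cov(Tᵢ,Tⱼ) = Cov(Xᵢ,Xⱼ); the off-diagonal part of the true-score variance is the same as above.
True-score variance = [19.9²·0.66 + 14.7²·0.89] − 421.243 = 453.687 − 421.243 = 32.4435.
Reliability = 32.4435 / 190.857 = 0.170.

0.170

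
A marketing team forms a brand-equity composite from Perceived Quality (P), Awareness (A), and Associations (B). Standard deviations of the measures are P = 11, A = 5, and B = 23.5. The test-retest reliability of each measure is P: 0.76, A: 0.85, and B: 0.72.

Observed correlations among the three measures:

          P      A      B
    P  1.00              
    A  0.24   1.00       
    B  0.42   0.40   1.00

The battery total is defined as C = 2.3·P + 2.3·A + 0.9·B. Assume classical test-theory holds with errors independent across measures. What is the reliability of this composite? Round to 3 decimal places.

0.851

Var(C) = 2.3²·11² + 2.3²·5² + 0.9²·23.5² + 2·[5.29·11·5·0.24 + 2.07·11·23.5·0.42 + 2.07·5·23.5·0.40] = 1219.66 + 783.716 = 2003.38.
Because errors are independent across components, Cov(Tᵢ,Tⱼ) = Cov(Xᵢ,Xⱼ); the off-diagonal part of the true-score variance is the same as above.
True-score variance = [2.3²·11²·0.76 + 2.3²·5²·0.85 + 0.9²·23.5²·0.72] + 783.716 = 920.953 + 783.716 = 1704.67.
Reliability = 1704.67 / 2003.38 = 0.851.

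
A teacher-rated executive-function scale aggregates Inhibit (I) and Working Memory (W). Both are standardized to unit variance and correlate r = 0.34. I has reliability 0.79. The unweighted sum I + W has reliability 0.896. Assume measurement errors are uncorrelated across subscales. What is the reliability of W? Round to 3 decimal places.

0.931

Var(I+W) = 2 + 2·0.34 = 2.680.
True-score variance = ρ_I + ρ_W + 2·0.34, so 0.896 = (0.79 + ρ_W + 0.68) / 2.680.
ρ_W = 0.896·2.680 − 0.79 − 0.68 = 0.931.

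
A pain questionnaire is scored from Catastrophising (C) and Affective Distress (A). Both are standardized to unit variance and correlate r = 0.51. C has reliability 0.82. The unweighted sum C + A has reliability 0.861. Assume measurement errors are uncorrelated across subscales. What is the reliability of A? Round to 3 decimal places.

0.760

Var(C+A) = 2 + 2·0.51 = 3.020.
True-score variance = ρ_C + ρ_A + 2·0.51, so 0.861 = (0.82 + ρ_A + 1.02) / 3.020.
ρ_A = 0.861·3.020 − 0.82 − 1.02 = 0.760.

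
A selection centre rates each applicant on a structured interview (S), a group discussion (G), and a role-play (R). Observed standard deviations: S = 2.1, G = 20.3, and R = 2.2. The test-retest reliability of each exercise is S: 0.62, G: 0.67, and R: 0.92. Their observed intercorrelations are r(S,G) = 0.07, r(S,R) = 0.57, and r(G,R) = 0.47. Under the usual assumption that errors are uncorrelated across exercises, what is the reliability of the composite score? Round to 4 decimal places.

0.7091

Var(S+G+R) = 2.1² + 20.3² + 2.2² + 2·[2.1·20.3·0.07 + 2.1·2.2·0.57 + 20.3·2.2·0.47] = 421.34 + 53.2154 = 474.555.
Under uncorrelated errors the observed covariances equal the true-score covariances, so only the own-variance terms attenuate.
True-score variance = [2.1²·0.62 + 20.3²·0.67 + 2.2²·0.92] + 53.2154 = 283.287 + 53.2154 = 336.503.
Reliability = 336.503 / 474.555 = 0.7091.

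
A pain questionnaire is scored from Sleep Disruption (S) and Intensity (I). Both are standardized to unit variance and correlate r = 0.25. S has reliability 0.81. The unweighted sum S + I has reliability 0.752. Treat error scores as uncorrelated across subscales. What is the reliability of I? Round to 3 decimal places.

0.570

Var(S+I) = 2 + 2·0.25 = 2.500.
True-score variance = ρ_S + ρ_I + 2·0.25, so 0.752 = (0.81 + ρ_I + 0.50) / 2.500.
ρ_I = 0.752·2.500 − 0.81 − 0.50 = 0.570.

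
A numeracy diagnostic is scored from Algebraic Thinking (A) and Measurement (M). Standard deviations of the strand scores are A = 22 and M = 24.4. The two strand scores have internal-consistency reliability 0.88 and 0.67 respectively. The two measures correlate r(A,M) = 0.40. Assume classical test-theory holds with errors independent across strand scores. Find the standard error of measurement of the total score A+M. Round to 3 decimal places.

Var(total) = 1079.36 + 429.44 = 1508.8.
True-score variance = 824.811 + 429.44 = 1254.25, so reliability = 0.8313.
Error variance = 1508.8 − 1254.25 = 254.549; SEM = √254.549 = 15.955.

15.955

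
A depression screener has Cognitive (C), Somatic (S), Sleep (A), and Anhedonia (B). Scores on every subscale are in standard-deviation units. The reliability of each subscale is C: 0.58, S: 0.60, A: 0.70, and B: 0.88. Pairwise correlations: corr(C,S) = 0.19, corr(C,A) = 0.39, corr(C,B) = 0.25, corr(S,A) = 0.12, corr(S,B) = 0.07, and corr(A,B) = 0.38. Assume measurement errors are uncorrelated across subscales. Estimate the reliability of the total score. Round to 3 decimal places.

Var(C+S+A+B) = 4 + 2·[0.19 + 0.39 + 0.25 + 0.12 + 0.07 + 0.38] = 4 + 2.8 = 6.8.
Because errors are independent across components, Cov(Tᵢ,Tⱼ) = Cov(Xᵢ,Xⱼ); the off-diagonal part of the true-score variance is the same as above.
True-score variance = [0.58 + 0.60 + 0.70 + 0.88] + 2.8 = 2.76 + 2.8 = 5.56.
Reliability = 5.56 / 6.8 = 0.818.

0.818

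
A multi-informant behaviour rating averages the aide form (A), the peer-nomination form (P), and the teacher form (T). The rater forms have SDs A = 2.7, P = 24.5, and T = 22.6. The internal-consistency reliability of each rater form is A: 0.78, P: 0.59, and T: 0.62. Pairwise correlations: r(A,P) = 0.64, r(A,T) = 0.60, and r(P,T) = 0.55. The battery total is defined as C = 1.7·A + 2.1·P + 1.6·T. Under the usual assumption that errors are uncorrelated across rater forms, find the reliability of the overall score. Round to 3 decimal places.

Var(C) = 1.7²·2.7² + 2.1²·24.5² + 1.6²·22.6² + 2·[3.57·2.7·24.5·0.64 + 2.72·2.7·22.6·0.60 + 3.36·24.5·22.6·0.55] = 3975.72 + 2547.92 = 6523.64.
Under uncorrelated errors the observed covariances equal the true-score covariances, so only the own-variance terms attenuate.
True-score variance = [1.7²·2.7²·0.78 + 2.1²·24.5²·0.59 + 1.6²·22.6²·0.62] + 2547.92 = 2388.9 + 2547.92 = 4936.83.
Reliability = 4936.83 / 6523.64 = 0.757.

0.757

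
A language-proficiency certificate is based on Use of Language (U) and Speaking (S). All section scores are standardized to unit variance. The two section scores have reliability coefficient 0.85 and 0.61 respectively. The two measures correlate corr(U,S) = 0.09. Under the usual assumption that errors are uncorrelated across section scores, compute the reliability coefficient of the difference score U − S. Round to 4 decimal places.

Var(U−S) = 1 + 1 − 2·0.09 = 2 − 0.18 = 1.82.
Under uncorrelated errors the observed covariances equal the true-score covariances, so only the own-variance terms attenuate.
True-score variance = [0.85 + 0.61] − 0.18 = 1.46 − 0.18 = 1.28.
Reliability = 1.28 / 1.82 = 0.7033.

0.7033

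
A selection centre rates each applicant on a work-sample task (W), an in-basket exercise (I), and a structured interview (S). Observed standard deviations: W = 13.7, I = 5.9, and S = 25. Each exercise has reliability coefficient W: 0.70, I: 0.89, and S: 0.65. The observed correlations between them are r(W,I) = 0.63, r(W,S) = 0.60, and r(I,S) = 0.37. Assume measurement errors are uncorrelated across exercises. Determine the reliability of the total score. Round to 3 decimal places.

0.810

Var(W+I+S) = 13.7² + 5.9² + 25² + 2·[13.7·5.9·0.63 + 13.7·25·0.60 + 5.9·25·0.37] = 847.5 + 621.996 = 1469.5.
Under uncorrelated errors the observed covariances equal the true-score covariances, so only the own-variance terms attenuate.
True-score variance = [13.7²·0.70 + 5.9²·0.89 + 25²·0.65] + 621.996 = 568.614 + 621.996 = 1190.61.
Reliability = 1190.61 / 1469.5 = 0.810.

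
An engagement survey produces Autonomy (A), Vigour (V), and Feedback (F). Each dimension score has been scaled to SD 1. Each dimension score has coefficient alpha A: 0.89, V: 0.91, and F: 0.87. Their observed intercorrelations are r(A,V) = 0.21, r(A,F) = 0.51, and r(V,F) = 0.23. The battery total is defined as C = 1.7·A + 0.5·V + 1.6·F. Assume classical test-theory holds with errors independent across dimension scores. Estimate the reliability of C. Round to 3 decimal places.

0.927

Var(C) = 1.7² + 0.5² + 1.6² + 2·[0.85·0.21 + 2.72·0.51 + 0.8·0.23] = 5.7 + 3.4994 = 9.1994.
Under uncorrelated errors the observed covariances equal the true-score covariances, so only the own-variance terms attenuate.
True-score variance = [1.7²·0.89 + 0.5²·0.91 + 1.6²·0.87] + 3.4994 = 5.0268 + 3.4994 = 8.5262.
Reliability = 8.5262 / 9.1994 = 0.927.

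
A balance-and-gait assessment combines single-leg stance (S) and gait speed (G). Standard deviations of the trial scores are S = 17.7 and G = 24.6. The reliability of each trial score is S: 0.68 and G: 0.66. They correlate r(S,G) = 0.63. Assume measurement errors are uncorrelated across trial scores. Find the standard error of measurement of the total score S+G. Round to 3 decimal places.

Var(total) = 918.45 + 548.629 = 1467.08.
True-score variance = 612.443 + 548.629 = 1161.07, so reliability = 0.7914.
Error variance = 1467.08 − 1161.07 = 306.007; SEM = √306.007 = 17.493.

17.493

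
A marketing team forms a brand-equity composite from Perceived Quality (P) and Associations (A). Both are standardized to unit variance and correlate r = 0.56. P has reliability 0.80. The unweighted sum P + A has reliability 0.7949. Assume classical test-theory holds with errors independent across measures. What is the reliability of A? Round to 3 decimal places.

0.560

Var(P+A) = 2 + 2·0.56 = 3.120.
True-score variance = ρ_P + ρ_A + 2·0.56, so 0.7949 = (0.80 + ρ_A + 1.12) / 3.120.
ρ_A = 0.7949·3.120 − 0.80 − 1.12 = 0.560.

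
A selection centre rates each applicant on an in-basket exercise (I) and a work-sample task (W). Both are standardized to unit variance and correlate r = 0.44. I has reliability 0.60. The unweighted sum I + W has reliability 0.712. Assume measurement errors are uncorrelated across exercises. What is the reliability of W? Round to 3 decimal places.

0.571

Var(I+W) = 2 + 2·0.44 = 2.880.
True-score variance = ρ_I + ρ_W + 2·0.44, so 0.712 = (0.60 + ρ_W + 0.88) / 2.880.
ρ_W = 0.712·2.880 − 0.60 − 0.88 = 0.571.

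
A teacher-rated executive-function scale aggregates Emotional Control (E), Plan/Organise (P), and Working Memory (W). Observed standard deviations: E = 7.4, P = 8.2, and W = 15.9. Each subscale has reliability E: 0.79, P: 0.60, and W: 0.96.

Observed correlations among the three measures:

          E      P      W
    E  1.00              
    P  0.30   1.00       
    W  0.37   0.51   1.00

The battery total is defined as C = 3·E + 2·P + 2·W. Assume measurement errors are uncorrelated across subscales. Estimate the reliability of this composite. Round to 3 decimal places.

Var(C) = 3²·7.4² + 2²·8.2² + 2²·15.9² + 2·[6·7.4·8.2·0.30 + 6·7.4·15.9·0.37 + 4·8.2·15.9·0.51] = 1773.04 + 1272.81 = 3045.85.
Under uncorrelated errors the observed covariances equal the true-score covariances, so only the own-variance terms attenuate.
True-score variance = [3²·7.4²·0.79 + 2²·8.2²·0.60 + 2²·15.9²·0.96] + 1272.81 = 1521.51 + 1272.81 = 2794.32.
Reliability = 2794.32 / 3045.85 = 0.917.

0.917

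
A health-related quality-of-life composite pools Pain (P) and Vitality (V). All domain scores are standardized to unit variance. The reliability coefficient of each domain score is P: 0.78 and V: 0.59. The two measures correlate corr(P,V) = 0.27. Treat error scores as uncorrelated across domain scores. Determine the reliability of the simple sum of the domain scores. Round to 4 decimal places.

0.7520

Var(P+V) = 2 + 2·[0.27] = 2 + 0.54 = 2.54.
Because errors are independent across components, Cov(Tᵢ,Tⱼ) = Cov(Xᵢ,Xⱼ); the off-diagonal part of the true-score variance is the same as above.
True-score variance = [0.78 + 0.59] + 0.54 = 1.37 + 0.54 = 1.91.
Reliability = 1.91 / 2.54 = 0.7520.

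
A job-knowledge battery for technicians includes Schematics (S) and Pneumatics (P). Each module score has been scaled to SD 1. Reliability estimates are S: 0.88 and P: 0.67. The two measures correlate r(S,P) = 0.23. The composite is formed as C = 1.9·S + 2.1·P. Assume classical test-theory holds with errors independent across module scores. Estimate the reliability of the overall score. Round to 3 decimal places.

0.808

Var(C) = 1.9² + 2.1² + 2·[3.99·0.23] = 8.02 + 1.8354 = 9.8554.
Because errors are independent across components, Cov(Tᵢ,Tⱼ) = Cov(Xᵢ,Xⱼ); the off-diagonal part of the true-score variance is the same as above.
True-score variance = [1.9²·0.88 + 2.1²·0.67] + 1.8354 = 6.1315 + 1.8354 = 7.9669.
Reliability = 7.9669 / 9.8554 = 0.808.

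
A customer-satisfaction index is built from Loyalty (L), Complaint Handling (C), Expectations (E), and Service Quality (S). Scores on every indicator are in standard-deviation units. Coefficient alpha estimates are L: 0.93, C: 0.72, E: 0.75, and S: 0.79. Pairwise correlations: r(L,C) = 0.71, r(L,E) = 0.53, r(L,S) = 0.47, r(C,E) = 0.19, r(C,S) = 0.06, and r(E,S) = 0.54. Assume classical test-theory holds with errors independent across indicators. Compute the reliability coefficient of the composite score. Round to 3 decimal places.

0.910

Var(L+C+E+S) = 4 + 2·[0.71 + 0.53 + 0.47 + 0.19 + 0.06 + 0.54] = 4 + 5 = 9.
With uncorrelated errors the cross-covariances are all true-score covariance, so they carry over unchanged; only the diagonal terms shrink to ρᵢσᵢ².
True-score variance = [0.93 + 0.72 + 0.75 + 0.79] + 5 = 3.19 + 5 = 8.19.
Reliability = 8.19 / 9 = 0.910.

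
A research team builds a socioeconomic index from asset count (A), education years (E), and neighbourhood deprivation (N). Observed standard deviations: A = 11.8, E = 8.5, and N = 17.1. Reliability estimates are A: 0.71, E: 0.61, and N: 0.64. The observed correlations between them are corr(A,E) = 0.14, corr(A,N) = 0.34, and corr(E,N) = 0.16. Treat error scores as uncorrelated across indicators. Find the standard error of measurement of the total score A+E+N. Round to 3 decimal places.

Var(total) = 503.9 + 211.806 = 715.706.
True-score variance = 330.075 + 211.806 = 541.882, so reliability = 0.7571.
Error variance = 715.706 − 541.882 = 173.825; SEM = √173.825 = 13.184.

13.184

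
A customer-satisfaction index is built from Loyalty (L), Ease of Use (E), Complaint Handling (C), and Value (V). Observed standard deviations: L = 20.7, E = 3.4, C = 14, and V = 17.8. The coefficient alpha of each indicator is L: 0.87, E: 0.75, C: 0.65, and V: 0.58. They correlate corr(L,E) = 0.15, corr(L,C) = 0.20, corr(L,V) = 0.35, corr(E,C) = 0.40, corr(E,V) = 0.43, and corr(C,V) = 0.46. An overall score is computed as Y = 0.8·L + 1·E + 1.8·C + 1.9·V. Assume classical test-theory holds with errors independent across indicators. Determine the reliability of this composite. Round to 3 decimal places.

Var(Y) = 0.8²·20.7² + 3.4² + 1.8²·14² + 1.9²·17.8² + 2·[0.8·20.7·3.4·0.15 + 1.44·20.7·14·0.20 + 1.52·20.7·17.8·0.35 + 1.8·3.4·14·0.40 + 1.9·3.4·17.8·0.43 + 3.42·14·17.8·0.46] = 2064.63 + 1527.37 = 3592.
With uncorrelated errors the cross-covariances are all true-score covariance, so they carry over unchanged; only the diagonal terms shrink to ρᵢσᵢ².
True-score variance = [0.8²·20.7²·0.87 + 3.4²·0.75 + 1.8²·14²·0.65 + 1.9²·17.8²·0.58] + 1527.37 = 1323.43 + 1527.37 = 2850.8.
Reliability = 2850.8 / 3592 = 0.794.

0.794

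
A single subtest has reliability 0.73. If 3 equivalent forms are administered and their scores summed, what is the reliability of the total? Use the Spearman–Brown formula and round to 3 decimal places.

0.890

ρ_k = kρ / (1 + (k−1)ρ) = 3·0.73 / (1 + 2·0.73) = 2.190 / 2.460 = 0.890.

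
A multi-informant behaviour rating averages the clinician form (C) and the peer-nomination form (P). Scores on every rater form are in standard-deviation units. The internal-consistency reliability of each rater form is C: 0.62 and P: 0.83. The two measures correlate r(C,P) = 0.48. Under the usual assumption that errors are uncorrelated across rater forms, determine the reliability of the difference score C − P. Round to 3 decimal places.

Var(C−P) = 1 + 1 − 2·0.48 = 2 − 0.96 = 1.04.
Under uncorrelated errors the observed covariances equal the true-score covariances, so only the own-variance terms attenuate.
True-score variance = [0.62 + 0.83] − 0.96 = 1.45 − 0.96 = 0.49.
Reliability = 0.49 / 1.04 = 0.471.

0.471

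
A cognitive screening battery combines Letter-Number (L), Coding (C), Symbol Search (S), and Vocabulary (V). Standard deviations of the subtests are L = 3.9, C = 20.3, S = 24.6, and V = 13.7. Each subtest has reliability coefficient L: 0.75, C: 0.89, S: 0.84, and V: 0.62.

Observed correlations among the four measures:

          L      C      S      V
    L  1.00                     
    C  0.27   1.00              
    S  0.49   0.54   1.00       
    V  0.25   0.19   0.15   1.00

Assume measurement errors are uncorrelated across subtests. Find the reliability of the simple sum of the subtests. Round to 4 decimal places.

Var(L+C+S+V) = 3.9² + 20.3² + 24.6² + 13.7² + 2·[3.9·20.3·0.27 + 3.9·24.6·0.49 + 3.9·13.7·0.25 + 20.3·24.6·0.54 + 20.3·13.7·0.19 + 24.6·13.7·0.15] = 1220.15 + 909.606 = 2129.76.
Because errors are independent across components, Cov(Tᵢ,Tⱼ) = Cov(Xᵢ,Xⱼ); the off-diagonal part of the true-score variance is the same as above.
True-score variance = [3.9²·0.75 + 20.3²·0.89 + 24.6²·0.84 + 13.7²·0.62] + 909.606 = 1002.87 + 909.606 = 1912.48.
Reliability = 1912.48 / 2129.76 = 0.8980.

0.8980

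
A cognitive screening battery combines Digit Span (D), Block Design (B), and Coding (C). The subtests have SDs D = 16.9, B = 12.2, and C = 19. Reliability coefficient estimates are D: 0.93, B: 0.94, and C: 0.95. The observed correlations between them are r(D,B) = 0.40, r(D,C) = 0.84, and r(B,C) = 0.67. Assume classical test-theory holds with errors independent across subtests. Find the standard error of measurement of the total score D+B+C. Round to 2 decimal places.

Var(total) = 795.45 + 1015 = 1810.45.
True-score variance = 748.477 + 1015 = 1763.48, so reliability = 0.9741.
Error variance = 1810.45 − 1763.48 = 46.9731; SEM = √46.9731 = 6.85.

6.85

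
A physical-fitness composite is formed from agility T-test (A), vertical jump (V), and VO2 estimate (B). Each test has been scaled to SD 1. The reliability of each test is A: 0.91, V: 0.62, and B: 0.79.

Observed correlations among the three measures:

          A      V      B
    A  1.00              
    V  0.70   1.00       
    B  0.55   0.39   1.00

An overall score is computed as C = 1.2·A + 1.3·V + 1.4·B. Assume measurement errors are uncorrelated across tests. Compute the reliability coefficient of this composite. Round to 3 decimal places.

0.888

Var(C) = 1.2² + 1.3² + 1.4² + 2·[1.56·0.70 + 1.68·0.55 + 1.82·0.39] = 5.09 + 5.4516 = 10.5416.
With uncorrelated errors the cross-covariances are all true-score covariance, so they carry over unchanged; only the diagonal terms shrink to ρᵢσᵢ².
True-score variance = [1.2²·0.91 + 1.3²·0.62 + 1.4²·0.79] + 5.4516 = 3.9066 + 5.4516 = 9.3582.
Reliability = 9.3582 / 10.5416 = 0.888.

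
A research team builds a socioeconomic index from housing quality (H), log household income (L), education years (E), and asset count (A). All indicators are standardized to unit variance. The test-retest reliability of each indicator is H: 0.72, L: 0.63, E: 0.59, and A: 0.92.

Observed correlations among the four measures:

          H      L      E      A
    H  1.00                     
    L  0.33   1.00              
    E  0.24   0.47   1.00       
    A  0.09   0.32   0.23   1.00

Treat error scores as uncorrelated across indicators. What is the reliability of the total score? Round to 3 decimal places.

Var(H+L+E+A) = 4 + 2·[0.33 + 0.24 + 0.09 + 0.47 + 0.32 + 0.23] = 4 + 3.36 = 7.36.
Under uncorrelated errors the observed covariances equal the true-score covariances, so only the own-variance terms attenuate.
True-score variance = [0.72 + 0.63 + 0.59 + 0.92] + 3.36 = 2.86 + 3.36 = 6.22.
Reliability = 6.22 / 7.36 = 0.845.

0.845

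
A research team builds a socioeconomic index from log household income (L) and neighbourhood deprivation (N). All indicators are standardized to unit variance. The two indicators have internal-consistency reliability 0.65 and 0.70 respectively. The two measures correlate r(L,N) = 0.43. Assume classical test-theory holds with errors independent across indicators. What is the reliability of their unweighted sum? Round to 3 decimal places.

Var(L+N) = 2 + 2·[0.43] = 2 + 0.86 = 2.86.
Under uncorrelated errors the observed covariances equal the true-score covariances, so only the own-variance terms attenuate.
True-score variance = [0.65 + 0.70] + 0.86 = 1.35 + 0.86 = 2.21.
Reliability = 2.21 / 2.86 = 0.773.

0.773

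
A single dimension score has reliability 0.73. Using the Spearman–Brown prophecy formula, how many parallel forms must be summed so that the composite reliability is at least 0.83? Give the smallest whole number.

k ≥ ρ*(1−ρ₁)/(ρ₁(1−ρ*)) = 0.83·0.27 / (0.73·0.17) = 1.806.
Smallest integer k = 2.

2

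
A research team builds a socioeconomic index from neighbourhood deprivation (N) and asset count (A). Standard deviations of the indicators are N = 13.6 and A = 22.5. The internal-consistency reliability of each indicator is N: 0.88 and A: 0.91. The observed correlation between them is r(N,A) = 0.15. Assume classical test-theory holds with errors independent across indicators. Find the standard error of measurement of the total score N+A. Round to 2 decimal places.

Var(total) = 691.21 + 91.8 = 783.01.
True-score variance = 623.452 + 91.8 = 715.252, so reliability = 0.9135.
Error variance = 783.01 − 715.252 = 67.7577; SEM = √67.7577 = 8.23.

8.23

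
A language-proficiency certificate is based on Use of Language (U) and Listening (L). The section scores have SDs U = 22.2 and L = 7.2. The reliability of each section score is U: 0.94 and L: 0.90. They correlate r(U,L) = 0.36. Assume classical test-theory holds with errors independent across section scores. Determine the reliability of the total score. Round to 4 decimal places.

Var(U+L) = 22.2² + 7.2² + 2·[22.2·7.2·0.36] = 544.68 + 115.085 = 659.765.
With uncorrelated errors the cross-covariances are all true-score covariance, so they carry over unchanged; only the diagonal terms shrink to ρᵢσᵢ².
True-score variance = [22.2²·0.94 + 7.2²·0.90] + 115.085 = 509.926 + 115.085 = 625.01.
Reliability = 625.01 / 659.765 = 0.9473.

0.9473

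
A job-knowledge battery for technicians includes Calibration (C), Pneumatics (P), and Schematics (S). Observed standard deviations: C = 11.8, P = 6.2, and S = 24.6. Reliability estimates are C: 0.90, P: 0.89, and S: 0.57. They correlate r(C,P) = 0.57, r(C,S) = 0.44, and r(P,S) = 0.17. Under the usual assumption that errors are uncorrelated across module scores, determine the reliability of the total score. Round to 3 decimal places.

Var(C+P+S) = 11.8² + 6.2² + 24.6² + 2·[11.8·6.2·0.57 + 11.8·24.6·0.44 + 6.2·24.6·0.17] = 782.84 + 390.706 = 1173.55.
With uncorrelated errors the cross-covariances are all true-score covariance, so they carry over unchanged; only the diagonal terms shrink to ρᵢσᵢ².
True-score variance = [11.8²·0.90 + 6.2²·0.89 + 24.6²·0.57] + 390.706 = 504.469 + 390.706 = 895.174.
Reliability = 895.174 / 1173.55 = 0.763.

0.763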